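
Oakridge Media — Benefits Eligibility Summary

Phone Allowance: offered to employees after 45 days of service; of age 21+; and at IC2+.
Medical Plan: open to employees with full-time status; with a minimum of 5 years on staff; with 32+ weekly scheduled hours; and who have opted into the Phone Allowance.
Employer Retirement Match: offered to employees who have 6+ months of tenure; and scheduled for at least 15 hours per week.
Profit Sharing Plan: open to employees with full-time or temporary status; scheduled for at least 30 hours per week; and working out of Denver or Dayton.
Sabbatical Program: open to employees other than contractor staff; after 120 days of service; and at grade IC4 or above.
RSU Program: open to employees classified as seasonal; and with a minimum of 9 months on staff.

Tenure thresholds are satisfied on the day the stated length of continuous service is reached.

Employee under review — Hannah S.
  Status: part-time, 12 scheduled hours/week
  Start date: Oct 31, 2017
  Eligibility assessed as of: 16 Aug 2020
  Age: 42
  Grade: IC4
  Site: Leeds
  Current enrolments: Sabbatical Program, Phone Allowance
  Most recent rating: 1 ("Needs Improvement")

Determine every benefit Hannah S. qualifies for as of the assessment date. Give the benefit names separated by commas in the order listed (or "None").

Service from Oct 31, 2017 to 16 Aug 2020: 1020 days.
Phone Allowance — service 1020 days ≥ 45 days ✓; age 42 ≥ 21 ✓; grade IC4 ≥ IC2 ✓ → eligible.
Medical Plan — status part-time ✗ (requires full-time) → not eligible.
Employer Retirement Match — service 1020 days ≥ 6 months (≈180 days) ✓; 12 hrs/wk < 15 ✗ → not eligible.
Profit Sharing Plan — status part-time ✗ (requires full-time or temporary) → not eligible.
Sabbatical Program — status part-time ✓ (not excluded); service 1020 days ≥ 120 days ✓; grade IC4 ≥ IC4 ✓ → eligible.
RSU Program — status part-time ✗ (requires seasonal) → not eligible.

Phone Allowance, Sabbatical Program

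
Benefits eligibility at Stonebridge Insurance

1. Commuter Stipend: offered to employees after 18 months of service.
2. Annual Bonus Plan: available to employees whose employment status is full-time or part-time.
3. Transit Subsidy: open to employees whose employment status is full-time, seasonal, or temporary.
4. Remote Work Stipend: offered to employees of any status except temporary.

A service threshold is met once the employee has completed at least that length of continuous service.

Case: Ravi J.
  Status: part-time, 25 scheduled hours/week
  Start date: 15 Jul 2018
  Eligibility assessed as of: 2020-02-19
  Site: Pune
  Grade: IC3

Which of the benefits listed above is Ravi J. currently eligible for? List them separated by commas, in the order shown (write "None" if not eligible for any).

Service from 15 Jul 2018 to 2020-02-19: 584 days.
Commuter Stipend — service 584 days ≥ 18 months (≈540 days) ✓ → eligible.
Annual Bonus Plan — status part-time ✓ → eligible.
Transit Subsidy — status part-time ✗ (requires full-time, seasonal, or temporary) → not eligible.
Remote Work Stipend — status part-time ✓ (not excluded) → eligible.

Commuter Stipend, Annual Bonus Plan, Remote Work Stipend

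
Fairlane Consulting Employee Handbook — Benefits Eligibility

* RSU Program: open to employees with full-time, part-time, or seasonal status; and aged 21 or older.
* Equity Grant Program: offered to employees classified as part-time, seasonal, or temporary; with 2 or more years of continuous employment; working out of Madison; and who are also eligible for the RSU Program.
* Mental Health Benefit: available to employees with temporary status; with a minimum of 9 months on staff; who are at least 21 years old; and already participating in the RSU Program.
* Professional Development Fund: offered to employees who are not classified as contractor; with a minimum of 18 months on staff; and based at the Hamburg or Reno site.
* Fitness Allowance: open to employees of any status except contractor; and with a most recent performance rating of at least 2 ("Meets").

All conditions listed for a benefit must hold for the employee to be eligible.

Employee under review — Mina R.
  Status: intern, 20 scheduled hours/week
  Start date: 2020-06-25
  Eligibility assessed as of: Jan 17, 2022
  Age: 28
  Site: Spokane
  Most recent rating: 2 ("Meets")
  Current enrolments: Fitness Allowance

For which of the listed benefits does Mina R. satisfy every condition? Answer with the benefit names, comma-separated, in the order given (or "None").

Service from 2020-06-25 to Jan 17, 2022: 571 days.
RSU Program — status intern ✗ (requires full-time, part-time, or seasonal) → not eligible.
Equity Grant Program — status intern ✗ (requires part-time, seasonal, or temporary) → not eligible.
Mental Health Benefit — status intern ✗ (requires temporary) → not eligible.
Professional Development Fund — status intern ✓ (not excluded); service 571 days ≥ 18 months (≈540 days) ✓; site Spokane ✗ (not Hamburg or Reno) → not eligible.
Fitness Allowance — status intern ✓ (not excluded); rating 2 ≥ 2 ✓ → eligible.

Fitness Allowance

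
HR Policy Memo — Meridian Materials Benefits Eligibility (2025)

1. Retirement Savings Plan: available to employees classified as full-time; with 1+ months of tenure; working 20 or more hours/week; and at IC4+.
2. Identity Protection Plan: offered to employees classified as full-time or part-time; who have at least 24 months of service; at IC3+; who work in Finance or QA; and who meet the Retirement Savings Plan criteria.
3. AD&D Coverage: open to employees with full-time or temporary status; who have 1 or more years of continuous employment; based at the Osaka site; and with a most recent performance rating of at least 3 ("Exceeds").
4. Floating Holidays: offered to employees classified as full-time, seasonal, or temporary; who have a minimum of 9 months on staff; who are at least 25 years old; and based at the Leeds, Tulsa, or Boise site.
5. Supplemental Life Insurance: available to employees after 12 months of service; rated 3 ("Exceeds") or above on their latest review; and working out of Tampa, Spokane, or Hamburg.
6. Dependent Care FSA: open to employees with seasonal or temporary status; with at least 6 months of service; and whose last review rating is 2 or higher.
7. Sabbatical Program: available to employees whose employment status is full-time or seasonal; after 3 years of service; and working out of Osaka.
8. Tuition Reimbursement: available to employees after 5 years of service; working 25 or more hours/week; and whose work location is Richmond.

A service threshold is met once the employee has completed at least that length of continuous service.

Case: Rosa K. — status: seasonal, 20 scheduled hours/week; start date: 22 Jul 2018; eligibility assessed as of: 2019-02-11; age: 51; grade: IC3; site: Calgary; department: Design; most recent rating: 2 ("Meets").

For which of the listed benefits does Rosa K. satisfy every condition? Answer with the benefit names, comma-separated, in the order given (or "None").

Service from 22 Jul 2018 to 2019-02-11: 204 days.
Retirement Savings Plan — status seasonal ✗ (requires full-time) → not eligible.
Identity Protection Plan — status seasonal ✗ (requires full-time or part-time) → not eligible.
AD&D Coverage — status seasonal ✗ (requires full-time or temporary) → not eligible.
Floating Holidays — status seasonal ✓; service 204 days < 9 months (≈270 days) ✗ → not eligible.
Supplemental Life Insurance — service 204 days < 12 months (≈360 days) ✗ → not eligible.
Dependent Care FSA — status seasonal ✓; service 204 days ≥ 6 months (≈180 days) ✓; rating 2 ≥ 2 ✓ → eligible.
Sabbatical Program — status seasonal ✓; service 204 days < 3 years (≈1095 days) ✗ → not eligible.
Tuition Reimbursement — service 204 days < 5 years (≈1825 days) ✗ → not eligible.

Dependent Care FSA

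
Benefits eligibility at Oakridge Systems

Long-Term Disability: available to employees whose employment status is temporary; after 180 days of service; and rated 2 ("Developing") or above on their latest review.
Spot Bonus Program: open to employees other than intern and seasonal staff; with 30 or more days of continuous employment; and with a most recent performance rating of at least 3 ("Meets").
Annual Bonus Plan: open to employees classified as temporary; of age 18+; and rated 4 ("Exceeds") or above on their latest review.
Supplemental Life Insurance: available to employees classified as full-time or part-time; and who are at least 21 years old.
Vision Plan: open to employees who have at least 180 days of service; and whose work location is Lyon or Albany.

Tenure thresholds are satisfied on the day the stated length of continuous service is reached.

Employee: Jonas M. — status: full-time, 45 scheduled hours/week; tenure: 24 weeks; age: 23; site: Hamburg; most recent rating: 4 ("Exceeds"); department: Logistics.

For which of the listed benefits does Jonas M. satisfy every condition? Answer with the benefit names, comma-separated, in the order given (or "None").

Spot Bonus Program, Supplemental Life Insurance

Long-Term Disability — status full-time ✗ (requires temporary) → not eligible.
Spot Bonus Program — status full-time ✓ (not excluded); service 24 weeks ≥ 30 days ✓; rating 4 ≥ 3 ✓ → eligible.
Annual Bonus Plan — status full-time ✗ (requires temporary) → not eligible.
Supplemental Life Insurance — status full-time ✓; age 23 ≥ 21 ✓ → eligible.
Vision Plan — service 24 weeks < 180 days ✗ → not eligible.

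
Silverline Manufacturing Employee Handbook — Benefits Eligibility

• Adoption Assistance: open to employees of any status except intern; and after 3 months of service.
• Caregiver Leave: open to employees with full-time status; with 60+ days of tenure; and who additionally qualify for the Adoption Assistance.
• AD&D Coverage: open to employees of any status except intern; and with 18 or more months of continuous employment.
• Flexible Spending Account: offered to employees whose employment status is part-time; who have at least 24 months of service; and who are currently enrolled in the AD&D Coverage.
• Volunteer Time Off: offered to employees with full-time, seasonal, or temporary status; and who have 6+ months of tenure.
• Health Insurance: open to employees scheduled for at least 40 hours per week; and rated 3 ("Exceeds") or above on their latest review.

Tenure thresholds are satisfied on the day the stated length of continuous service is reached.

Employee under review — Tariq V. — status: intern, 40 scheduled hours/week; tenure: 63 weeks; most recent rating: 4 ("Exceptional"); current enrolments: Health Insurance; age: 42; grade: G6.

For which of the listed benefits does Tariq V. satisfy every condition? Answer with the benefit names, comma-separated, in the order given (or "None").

Adoption Assistance — status intern ✗ (excluded) → not eligible.
Caregiver Leave — status intern ✗ (requires full-time) → not eligible.
AD&D Coverage — status intern ✗ (excluded) → not eligible.
Flexible Spending Account — status intern ✗ (requires part-time) → not eligible.
Volunteer Time Off — status intern ✗ (requires full-time, seasonal, or temporary) → not eligible.
Health Insurance — 40 hrs/wk ≥ 40 ✓; rating 4 ≥ 3 ✓ → eligible.

Health Insurance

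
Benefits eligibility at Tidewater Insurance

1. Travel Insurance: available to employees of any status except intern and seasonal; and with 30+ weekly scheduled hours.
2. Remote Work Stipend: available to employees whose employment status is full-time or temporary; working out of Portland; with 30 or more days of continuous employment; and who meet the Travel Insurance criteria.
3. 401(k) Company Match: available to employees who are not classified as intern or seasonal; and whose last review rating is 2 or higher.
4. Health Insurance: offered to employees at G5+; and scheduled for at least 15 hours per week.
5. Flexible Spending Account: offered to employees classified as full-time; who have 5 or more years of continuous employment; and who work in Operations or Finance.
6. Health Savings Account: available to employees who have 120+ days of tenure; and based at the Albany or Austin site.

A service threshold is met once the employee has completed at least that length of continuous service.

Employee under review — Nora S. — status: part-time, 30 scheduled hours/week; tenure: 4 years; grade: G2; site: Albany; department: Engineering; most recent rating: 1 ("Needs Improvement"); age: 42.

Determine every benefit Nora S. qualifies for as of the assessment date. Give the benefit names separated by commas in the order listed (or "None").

Travel Insurance, Health Savings Account

Travel Insurance — status part-time ✓ (not excluded); 30 hrs/wk ≥ 30 ✓ → eligible.
Remote Work Stipend — status part-time ✗ (requires full-time or temporary) → not eligible.
401(k) Company Match — status part-time ✓ (not excluded); rating 1 < 2 ✗ → not eligible.
Health Insurance — grade G2 < G5 ✗ → not eligible.
Flexible Spending Account — status part-time ✗ (requires full-time) → not eligible.
Health Savings Account — service 4 years ≥ 120 days ✓; site Albany ✓ → eligible.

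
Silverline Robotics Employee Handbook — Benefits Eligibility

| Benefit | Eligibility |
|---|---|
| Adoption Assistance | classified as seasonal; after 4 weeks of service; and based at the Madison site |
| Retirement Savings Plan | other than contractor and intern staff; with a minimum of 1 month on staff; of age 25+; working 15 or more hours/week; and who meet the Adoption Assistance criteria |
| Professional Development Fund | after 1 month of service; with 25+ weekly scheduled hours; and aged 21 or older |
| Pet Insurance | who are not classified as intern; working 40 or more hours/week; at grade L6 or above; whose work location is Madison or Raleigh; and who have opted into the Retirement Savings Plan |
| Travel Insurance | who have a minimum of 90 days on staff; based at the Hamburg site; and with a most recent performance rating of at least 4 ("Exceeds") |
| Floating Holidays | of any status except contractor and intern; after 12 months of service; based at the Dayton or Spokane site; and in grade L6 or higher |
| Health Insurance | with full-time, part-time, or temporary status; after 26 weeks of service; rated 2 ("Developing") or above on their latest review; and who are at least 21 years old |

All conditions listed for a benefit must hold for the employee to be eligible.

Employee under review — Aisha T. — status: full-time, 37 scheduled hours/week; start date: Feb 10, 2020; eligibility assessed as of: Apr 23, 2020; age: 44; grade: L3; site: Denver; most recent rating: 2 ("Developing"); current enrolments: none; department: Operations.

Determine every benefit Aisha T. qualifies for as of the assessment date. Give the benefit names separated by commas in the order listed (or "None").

Service from Feb 10, 2020 to Apr 23, 2020: 73 days.
Adoption Assistance — status full-time ✗ (requires seasonal) → not eligible.
Retirement Savings Plan — status full-time ✓ (not excluded); service 73 days ≥ 1 month (≈30 days) ✓; age 44 ≥ 25 ✓; 37 hrs/wk ≥ 15 ✓; not eligible for Adoption Assistance ✗ → not eligible.
Professional Development Fund — service 73 days ≥ 1 month (≈30 days) ✓; 37 hrs/wk ≥ 25 ✓; age 44 ≥ 21 ✓ → eligible.
Pet Insurance — status full-time ✓ (not excluded); 37 hrs/wk < 40 ✗ → not eligible.
Travel Insurance — service 73 days < 90 days ✗ → not eligible.
Floating Holidays — status full-time ✓ (not excluded); service 73 days < 12 months (≈360 days) ✗ → not eligible.
Health Insurance — status full-time ✓; service 73 days < 26 weeks (≈182 days) ✗ → not eligible.

Professional Development Fund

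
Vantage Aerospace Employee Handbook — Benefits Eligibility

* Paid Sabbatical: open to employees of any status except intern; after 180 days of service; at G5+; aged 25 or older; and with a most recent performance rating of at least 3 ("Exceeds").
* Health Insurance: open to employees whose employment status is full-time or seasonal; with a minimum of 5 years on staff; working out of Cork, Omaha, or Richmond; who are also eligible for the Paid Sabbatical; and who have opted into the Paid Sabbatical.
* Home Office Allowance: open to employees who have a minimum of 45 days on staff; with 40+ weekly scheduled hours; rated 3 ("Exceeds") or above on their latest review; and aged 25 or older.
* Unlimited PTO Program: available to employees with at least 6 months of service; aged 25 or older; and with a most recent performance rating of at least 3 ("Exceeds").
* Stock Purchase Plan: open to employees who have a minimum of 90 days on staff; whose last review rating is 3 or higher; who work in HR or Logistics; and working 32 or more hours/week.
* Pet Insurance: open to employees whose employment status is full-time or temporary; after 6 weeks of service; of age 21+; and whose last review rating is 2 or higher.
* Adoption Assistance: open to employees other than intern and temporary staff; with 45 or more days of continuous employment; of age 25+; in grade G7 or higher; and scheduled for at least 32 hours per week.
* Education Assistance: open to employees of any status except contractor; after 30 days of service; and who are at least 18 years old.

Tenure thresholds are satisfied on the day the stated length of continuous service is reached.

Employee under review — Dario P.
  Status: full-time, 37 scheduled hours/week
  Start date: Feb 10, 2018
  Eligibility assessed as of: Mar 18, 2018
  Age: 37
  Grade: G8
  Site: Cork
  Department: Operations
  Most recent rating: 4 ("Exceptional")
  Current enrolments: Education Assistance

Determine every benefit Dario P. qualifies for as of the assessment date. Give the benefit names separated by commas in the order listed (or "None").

Service from Feb 10, 2018 to Mar 18, 2018: 36 days.
Paid Sabbatical — status full-time ✓ (not excluded); service 36 days < 180 days ✗ → not eligible.
Health Insurance — status full-time ✓; service 36 days < 5 years (≈1825 days) ✗ → not eligible.
Home Office Allowance — service 36 days < 45 days ✗ → not eligible.
Unlimited PTO Program — service 36 days < 6 months (≈180 days) ✗ → not eligible.
Stock Purchase Plan — service 36 days < 90 days ✗ → not eligible.
Pet Insurance — status full-time ✓; service 36 days < 6 weeks (≈42 days) ✗ → not eligible.
Adoption Assistance — status full-time ✓ (not excluded); service 36 days < 45 days ✗ → not eligible.
Education Assistance — status full-time ✓ (not excluded); service 36 days ≥ 30 days ✓; age 37 ≥ 18 ✓ → eligible.

Education Assistance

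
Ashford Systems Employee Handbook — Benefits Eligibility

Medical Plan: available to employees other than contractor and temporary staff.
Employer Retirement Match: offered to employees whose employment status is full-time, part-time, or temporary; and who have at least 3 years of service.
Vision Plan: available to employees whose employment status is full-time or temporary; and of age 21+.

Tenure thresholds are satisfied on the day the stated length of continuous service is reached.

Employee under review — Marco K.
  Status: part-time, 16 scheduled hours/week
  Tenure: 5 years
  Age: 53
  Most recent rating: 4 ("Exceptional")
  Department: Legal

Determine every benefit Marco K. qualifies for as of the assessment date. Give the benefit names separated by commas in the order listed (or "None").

Medical Plan — status part-time ✓ (not excluded) → eligible.
Employer Retirement Match — status part-time ✓; service 5 years ≥ 3 years ✓ → eligible.
Vision Plan — status part-time ✗ (requires full-time or temporary) → not eligible.

Medical Plan, Employer Retirement Match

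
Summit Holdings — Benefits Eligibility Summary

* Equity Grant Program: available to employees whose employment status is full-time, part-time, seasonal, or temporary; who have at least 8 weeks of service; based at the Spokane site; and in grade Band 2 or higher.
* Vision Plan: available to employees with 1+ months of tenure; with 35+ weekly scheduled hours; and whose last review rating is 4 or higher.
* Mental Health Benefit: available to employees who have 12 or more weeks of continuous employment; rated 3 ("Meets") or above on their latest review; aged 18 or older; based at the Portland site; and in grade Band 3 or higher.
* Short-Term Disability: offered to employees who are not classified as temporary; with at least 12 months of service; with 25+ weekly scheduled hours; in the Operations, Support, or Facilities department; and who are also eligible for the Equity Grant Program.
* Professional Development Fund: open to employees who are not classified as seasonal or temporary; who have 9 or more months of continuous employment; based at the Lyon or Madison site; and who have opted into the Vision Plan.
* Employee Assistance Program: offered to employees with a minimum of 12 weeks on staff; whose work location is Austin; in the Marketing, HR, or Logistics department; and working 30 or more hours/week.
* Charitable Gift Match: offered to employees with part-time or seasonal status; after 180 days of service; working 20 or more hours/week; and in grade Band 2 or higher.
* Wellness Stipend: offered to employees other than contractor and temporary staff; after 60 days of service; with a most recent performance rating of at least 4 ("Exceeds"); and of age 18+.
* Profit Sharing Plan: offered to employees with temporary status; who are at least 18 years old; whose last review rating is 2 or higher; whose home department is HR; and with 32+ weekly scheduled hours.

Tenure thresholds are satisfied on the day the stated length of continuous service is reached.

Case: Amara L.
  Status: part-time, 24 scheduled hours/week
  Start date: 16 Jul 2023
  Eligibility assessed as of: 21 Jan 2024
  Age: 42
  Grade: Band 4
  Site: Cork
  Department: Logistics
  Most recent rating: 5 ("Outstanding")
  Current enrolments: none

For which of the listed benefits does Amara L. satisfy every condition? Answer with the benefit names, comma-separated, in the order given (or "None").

Service from 16 Jul 2023 to 21 Jan 2024: 189 days.
Equity Grant Program — status part-time ✓; service 189 days ≥ 8 weeks (≈56 days) ✓; site Cork ✗ (not Spokane) → not eligible.
Vision Plan — service 189 days ≥ 1 month (≈30 days) ✓; 24 hrs/wk < 35 ✗ → not eligible.
Mental Health Benefit — service 189 days ≥ 12 weeks (≈84 days) ✓; rating 5 ≥ 3 ✓; age 42 ≥ 18 ✓; site Cork ✗ (not Portland) → not eligible.
Short-Term Disability — status part-time ✓ (not excluded); service 189 days < 12 months (≈360 days) ✗ → not eligible.
Professional Development Fund — status part-time ✓ (not excluded); service 189 days < 9 months (≈270 days) ✗ → not eligible.
Employee Assistance Program — service 189 days ≥ 12 weeks (≈84 days) ✓; site Cork ✗ (not Austin) → not eligible.
Charitable Gift Match — status part-time ✓; service 189 days ≥ 180 days ✓; 24 hrs/wk ≥ 20 ✓; grade Band 4 ≥ Band 2 ✓ → eligible.
Wellness Stipend — status part-time ✓ (not excluded); service 189 days ≥ 60 days ✓; rating 5 ≥ 4 ✓; age 42 ≥ 18 ✓ → eligible.
Profit Sharing Plan — status part-time ✗ (requires temporary) → not eligible.

Charitable Gift Match, Wellness Stipend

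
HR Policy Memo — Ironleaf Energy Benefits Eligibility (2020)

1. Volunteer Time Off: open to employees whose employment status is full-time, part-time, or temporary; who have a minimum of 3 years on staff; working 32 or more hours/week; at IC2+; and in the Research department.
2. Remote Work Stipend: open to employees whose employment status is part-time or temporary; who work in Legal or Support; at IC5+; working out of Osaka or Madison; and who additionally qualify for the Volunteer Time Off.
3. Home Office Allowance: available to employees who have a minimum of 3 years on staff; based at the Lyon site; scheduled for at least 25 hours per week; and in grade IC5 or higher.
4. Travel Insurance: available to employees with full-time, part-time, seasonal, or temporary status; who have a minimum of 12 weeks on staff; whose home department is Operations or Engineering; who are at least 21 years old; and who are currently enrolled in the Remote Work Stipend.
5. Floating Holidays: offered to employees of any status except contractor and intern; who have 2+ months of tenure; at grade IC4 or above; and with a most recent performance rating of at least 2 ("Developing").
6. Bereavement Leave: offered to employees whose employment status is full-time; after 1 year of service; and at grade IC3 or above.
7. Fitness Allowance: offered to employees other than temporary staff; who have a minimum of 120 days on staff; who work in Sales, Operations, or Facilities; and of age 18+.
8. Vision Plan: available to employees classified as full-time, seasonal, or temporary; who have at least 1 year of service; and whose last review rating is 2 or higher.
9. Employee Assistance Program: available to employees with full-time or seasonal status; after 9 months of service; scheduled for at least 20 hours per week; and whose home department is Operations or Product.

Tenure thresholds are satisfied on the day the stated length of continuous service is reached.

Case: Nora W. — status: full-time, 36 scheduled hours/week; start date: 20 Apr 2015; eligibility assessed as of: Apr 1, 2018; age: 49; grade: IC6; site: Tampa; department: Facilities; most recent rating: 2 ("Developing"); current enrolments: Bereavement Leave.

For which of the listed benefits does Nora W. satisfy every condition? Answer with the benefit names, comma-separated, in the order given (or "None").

Floating Holidays, Bereavement Leave, Fitness Allowance, Vision Plan

Service from 20 Apr 2015 to Apr 1, 2018: 1077 days.
Volunteer Time Off — status full-time ✓; service 1077 days < 3 years (≈1095 days) ✗ → not eligible.
Remote Work Stipend — status full-time ✗ (requires part-time or temporary) → not eligible.
Home Office Allowance — service 1077 days < 3 years (≈1095 days) ✗ → not eligible.
Travel Insurance — status full-time ✓; service 1077 days ≥ 12 weeks (≈84 days) ✓; dept Facilities ✗ → not eligible.
Floating Holidays — status full-time ✓ (not excluded); service 1077 days ≥ 2 months (≈60 days) ✓; grade IC6 ≥ IC4 ✓; rating 2 ≥ 2 ✓ → eligible.
Bereavement Leave — status full-time ✓; service 1077 days ≥ 1 year (≈365 days) ✓; grade IC6 ≥ IC3 ✓ → eligible.
Fitness Allowance — status full-time ✓ (not excluded); service 1077 days ≥ 120 days ✓; dept Facilities ✓; age 49 ≥ 18 ✓ → eligible.
Vision Plan — status full-time ✓; service 1077 days ≥ 1 year (≈365 days) ✓; rating 2 ≥ 2 ✓ → eligible.
Employee Assistance Program — status full-time ✓; service 1077 days ≥ 9 months (≈270 days) ✓; 36 hrs/wk ≥ 20 ✓; dept Facilities ✗ → not eligible.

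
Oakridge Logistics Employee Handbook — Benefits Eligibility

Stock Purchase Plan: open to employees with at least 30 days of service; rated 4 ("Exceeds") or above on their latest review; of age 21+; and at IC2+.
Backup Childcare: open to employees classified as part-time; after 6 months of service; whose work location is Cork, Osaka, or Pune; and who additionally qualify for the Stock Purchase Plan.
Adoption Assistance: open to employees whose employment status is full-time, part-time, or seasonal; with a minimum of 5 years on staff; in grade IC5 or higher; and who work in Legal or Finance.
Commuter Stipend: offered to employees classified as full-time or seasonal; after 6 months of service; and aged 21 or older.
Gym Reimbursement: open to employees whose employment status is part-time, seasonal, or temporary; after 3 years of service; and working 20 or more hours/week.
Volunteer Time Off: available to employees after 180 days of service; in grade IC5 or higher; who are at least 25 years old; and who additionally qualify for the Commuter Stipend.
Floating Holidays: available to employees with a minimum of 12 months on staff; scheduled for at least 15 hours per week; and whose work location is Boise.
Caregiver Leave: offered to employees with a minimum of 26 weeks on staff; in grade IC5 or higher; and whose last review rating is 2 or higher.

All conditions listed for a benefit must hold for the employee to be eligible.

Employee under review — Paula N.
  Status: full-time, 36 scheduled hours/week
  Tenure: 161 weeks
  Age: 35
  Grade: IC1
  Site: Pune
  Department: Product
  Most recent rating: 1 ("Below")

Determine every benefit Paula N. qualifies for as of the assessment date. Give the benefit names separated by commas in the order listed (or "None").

Stock Purchase Plan — service 161 weeks ≥ 30 days ✓; rating 1 < 4 ✗ → not eligible.
Backup Childcare — status full-time ✗ (requires part-time) → not eligible.
Adoption Assistance — status full-time ✓; service 161 weeks < 5 years (≈1825 days) ✗ → not eligible.
Commuter Stipend — status full-time ✓; service 161 weeks ≥ 6 months (≈180 days) ✓; age 35 ≥ 21 ✓ → eligible.
Gym Reimbursement — status full-time ✗ (requires part-time, seasonal, or temporary) → not eligible.
Volunteer Time Off — service 161 weeks ≥ 180 days ✓; grade IC1 < IC5 ✗ → not eligible.
Floating Holidays — service 161 weeks ≥ 12 months (≈360 days) ✓; 36 hrs/wk ≥ 15 ✓; site Pune ✗ (not Boise) → not eligible.
Caregiver Leave — service 161 weeks ≥ 26 weeks ✓; grade IC1 < IC5 ✗ → not eligible.

Commuter Stipend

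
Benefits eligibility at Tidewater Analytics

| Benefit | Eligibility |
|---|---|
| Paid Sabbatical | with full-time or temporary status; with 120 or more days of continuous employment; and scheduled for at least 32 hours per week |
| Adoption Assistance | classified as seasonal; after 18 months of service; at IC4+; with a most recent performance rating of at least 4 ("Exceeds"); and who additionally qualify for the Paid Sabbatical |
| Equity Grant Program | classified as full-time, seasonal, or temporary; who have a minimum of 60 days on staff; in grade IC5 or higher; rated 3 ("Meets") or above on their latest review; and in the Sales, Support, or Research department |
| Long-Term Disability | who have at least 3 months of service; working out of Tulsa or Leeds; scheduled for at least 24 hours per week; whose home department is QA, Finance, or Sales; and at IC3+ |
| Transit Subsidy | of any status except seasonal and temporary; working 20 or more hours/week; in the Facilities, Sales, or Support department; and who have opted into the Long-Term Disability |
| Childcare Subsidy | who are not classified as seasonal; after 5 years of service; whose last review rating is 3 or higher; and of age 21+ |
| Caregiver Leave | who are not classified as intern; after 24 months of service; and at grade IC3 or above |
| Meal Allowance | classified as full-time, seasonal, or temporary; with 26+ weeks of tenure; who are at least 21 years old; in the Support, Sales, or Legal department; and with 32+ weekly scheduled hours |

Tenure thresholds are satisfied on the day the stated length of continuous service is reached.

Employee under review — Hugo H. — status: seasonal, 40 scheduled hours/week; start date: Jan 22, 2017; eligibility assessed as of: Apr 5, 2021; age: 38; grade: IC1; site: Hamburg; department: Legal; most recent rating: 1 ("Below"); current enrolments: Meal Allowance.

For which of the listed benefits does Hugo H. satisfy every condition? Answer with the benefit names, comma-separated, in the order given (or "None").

Service from Jan 22, 2017 to Apr 5, 2021: 1534 days.
Paid Sabbatical — status seasonal ✗ (requires full-time or temporary) → not eligible.
Adoption Assistance — status seasonal ✓; service 1534 days ≥ 18 months (≈540 days) ✓; grade IC1 < IC4 ✗ → not eligible.
Equity Grant Program — status seasonal ✓; service 1534 days ≥ 60 days ✓; grade IC1 < IC5 ✗ → not eligible.
Long-Term Disability — service 1534 days ≥ 3 months (≈90 days) ✓; site Hamburg ✗ (not Tulsa or Leeds) → not eligible.
Transit Subsidy — status seasonal ✗ (excluded) → not eligible.
Childcare Subsidy — status seasonal ✗ (excluded) → not eligible.
Caregiver Leave — status seasonal ✓ (not excluded); service 1534 days ≥ 24 months (≈720 days) ✓; grade IC1 < IC3 ✗ → not eligible.
Meal Allowance — status seasonal ✓; service 1534 days ≥ 26 weeks (≈182 days) ✓; age 38 ≥ 21 ✓; dept Legal ✓; 40 hrs/wk ≥ 32 ✓ → eligible.

Meal Allowance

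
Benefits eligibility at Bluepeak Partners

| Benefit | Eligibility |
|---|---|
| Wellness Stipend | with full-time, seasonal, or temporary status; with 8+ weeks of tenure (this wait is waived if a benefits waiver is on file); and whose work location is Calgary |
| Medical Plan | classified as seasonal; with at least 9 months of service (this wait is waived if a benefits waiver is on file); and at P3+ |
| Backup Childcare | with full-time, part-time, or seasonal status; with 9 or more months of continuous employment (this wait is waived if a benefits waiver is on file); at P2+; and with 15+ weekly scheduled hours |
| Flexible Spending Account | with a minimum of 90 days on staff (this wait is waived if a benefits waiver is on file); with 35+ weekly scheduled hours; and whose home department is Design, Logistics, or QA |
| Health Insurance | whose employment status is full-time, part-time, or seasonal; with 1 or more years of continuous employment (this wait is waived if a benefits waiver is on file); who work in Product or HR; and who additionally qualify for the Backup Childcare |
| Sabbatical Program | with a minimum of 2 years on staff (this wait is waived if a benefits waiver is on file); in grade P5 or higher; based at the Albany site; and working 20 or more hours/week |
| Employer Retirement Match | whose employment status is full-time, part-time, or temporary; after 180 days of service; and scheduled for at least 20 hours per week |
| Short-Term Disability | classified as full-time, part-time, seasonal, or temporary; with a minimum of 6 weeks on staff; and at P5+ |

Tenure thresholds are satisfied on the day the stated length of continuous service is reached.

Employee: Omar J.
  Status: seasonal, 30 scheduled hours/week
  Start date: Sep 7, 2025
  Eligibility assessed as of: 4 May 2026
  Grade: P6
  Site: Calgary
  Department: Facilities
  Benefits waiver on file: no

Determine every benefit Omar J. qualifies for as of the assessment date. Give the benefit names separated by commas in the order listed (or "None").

Service from Sep 7, 2025 to 4 May 2026: 239 days.
Wellness Stipend — status seasonal ✓; no waiver, service 239 days ≥ 8 weeks (≈56 days) ✓; site Calgary ✓ → eligible.
Medical Plan — status seasonal ✓; no waiver, service 239 days < 9 months (≈270 days) ✗ → not eligible.
Backup Childcare — status seasonal ✓; no waiver, service 239 days < 9 months (≈270 days) ✗ → not eligible.
Flexible Spending Account — no waiver, service 239 days ≥ 90 days ✓; 30 hrs/wk < 35 ✗ → not eligible.
Health Insurance — status seasonal ✓; no waiver, service 239 days < 1 year (≈365 days) ✗ → not eligible.
Sabbatical Program — no waiver, service 239 days < 2 years (≈730 days) ✗ → not eligible.
Employer Retirement Match — status seasonal ✗ (requires full-time, part-time, or temporary) → not eligible.
Short-Term Disability — status seasonal ✓; service 239 days ≥ 6 weeks (≈42 days) ✓; grade P6 ≥ P5 ✓ → eligible.

Wellness Stipend, Short-Term Disability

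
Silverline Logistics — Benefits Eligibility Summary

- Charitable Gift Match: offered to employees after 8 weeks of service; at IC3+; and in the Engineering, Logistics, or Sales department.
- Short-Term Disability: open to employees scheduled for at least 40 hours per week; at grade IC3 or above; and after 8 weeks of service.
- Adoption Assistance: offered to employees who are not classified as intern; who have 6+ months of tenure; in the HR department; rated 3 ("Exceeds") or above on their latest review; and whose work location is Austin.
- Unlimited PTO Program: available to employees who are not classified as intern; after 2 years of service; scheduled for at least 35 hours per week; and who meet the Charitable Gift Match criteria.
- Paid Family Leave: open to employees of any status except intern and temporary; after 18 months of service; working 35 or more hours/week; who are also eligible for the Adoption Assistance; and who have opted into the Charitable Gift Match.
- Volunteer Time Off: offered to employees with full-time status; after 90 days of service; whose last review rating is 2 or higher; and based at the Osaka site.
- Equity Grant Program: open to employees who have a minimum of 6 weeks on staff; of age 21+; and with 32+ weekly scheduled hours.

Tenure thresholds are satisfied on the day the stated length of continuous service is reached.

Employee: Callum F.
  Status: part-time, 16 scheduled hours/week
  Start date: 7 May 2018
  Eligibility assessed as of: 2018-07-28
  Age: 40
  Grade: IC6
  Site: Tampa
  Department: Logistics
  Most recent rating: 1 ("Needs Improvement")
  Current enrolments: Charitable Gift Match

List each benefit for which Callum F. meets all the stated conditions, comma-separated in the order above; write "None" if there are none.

Service from 7 May 2018 to 2018-07-28: 82 days.
Charitable Gift Match — service 82 days ≥ 8 weeks (≈56 days) ✓; grade IC6 ≥ IC3 ✓; dept Logistics ✓ → eligible.
Short-Term Disability — 16 hrs/wk < 40 ✗ → not eligible.
Adoption Assistance — status part-time ✓ (not excluded); service 82 days < 6 months (≈180 days) ✗ → not eligible.
Unlimited PTO Program — status part-time ✓ (not excluded); service 82 days < 2 years (≈730 days) ✗ → not eligible.
Paid Family Leave — status part-time ✓ (not excluded); service 82 days < 18 months (≈540 days) ✗ → not eligible.
Volunteer Time Off — status part-time ✗ (requires full-time) → not eligible.
Equity Grant Program — service 82 days ≥ 6 weeks (≈42 days) ✓; age 40 ≥ 21 ✓; 16 hrs/wk < 32 ✗ → not eligible.

Charitable Gift Match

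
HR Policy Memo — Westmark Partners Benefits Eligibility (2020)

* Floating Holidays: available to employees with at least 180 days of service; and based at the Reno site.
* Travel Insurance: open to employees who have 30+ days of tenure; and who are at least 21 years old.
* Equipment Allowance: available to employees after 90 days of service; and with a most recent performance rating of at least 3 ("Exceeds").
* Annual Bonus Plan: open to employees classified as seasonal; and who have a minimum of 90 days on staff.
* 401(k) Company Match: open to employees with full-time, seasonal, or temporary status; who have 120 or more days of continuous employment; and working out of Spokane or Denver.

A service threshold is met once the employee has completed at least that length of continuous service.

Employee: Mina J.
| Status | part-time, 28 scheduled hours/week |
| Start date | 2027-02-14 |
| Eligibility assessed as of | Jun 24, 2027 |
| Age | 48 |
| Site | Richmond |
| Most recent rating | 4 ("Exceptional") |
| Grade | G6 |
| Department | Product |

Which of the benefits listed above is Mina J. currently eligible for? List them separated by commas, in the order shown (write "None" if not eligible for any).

Service from 2027-02-14 to Jun 24, 2027: 130 days.
Floating Holidays — service 130 days < 180 days ✗ → not eligible.
Travel Insurance — service 130 days ≥ 30 days ✓; age 48 ≥ 21 ✓ → eligible.
Equipment Allowance — service 130 days ≥ 90 days ✓; rating 4 ≥ 3 ✓ → eligible.
Annual Bonus Plan — status part-time ✗ (requires seasonal) → not eligible.
401(k) Company Match — status part-time ✗ (requires full-time, seasonal, or temporary) → not eligible.

Travel Insurance, Equipment Allowance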